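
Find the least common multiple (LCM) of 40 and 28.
280

First find GCD(40, 28) using the Euclidean algorithm:
40 = 1 × 28 + 12
28 = 2 × 12 + 4
12 = 3 × 4 + 0
GCD(40, 28) = 4

LCM formula: LCM(a, b) = (a × b) / GCD(a, b)
LCM(40, 28) = (40 × 28) / 4
LCM(40, 28) = 1120 / 4
LCM(40, 28) = 280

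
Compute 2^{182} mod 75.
4

Using successive squaring:
Binary expansion of 182: 10110110
Powers of 2 mod 75 (each is the square of the previous):
  2^1 ≡ 2 (mod 75)
  2^2 ≡ 2² = 4 ≡ 4 (mod 75)
  2^4 ≡ 4² = 16 ≡ 16 (mod 75)
  2^8 ≡ 16² = 256 ≡ 31 (mod 75)
  2^16 ≡ 31² = 961 ≡ 61 (mod 75)
  2^32 ≡ 61² = 3721 ≡ 46 (mod 75)
  2^64 ≡ 46² = 2116 ≡ 16 (mod 75)
  2^128 ≡ 16² = 256 ≡ 31 (mod 75)
182 = 128 + 32 + 16 + 4 + 2, so 2^182 = 2^128 × 2^32 × 2^16 × 2^4 × 2^2 ≡ 31 × 46 × 61 × 16 × 4 (mod 75)
Multiplying step by step:
  31 × 46 = 1426 ≡ 1 (mod 75)
  1 × 61 = 61 ≡ 61 (mod 75)
  61 × 16 = 976 ≡ 1 (mod 75)
  1 × 4 = 4 ≡ 4 (mod 75)
Result: 2^182 ≡ 4 (mod 75)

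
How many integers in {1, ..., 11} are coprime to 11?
10

Prime factorization: 11 = 11
Using the formula φ(n) = n × Π(1 - 1/p) for each prime factor p:
φ(11) = 11 × (1 - 1/11)
φ(11) = 10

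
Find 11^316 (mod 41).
Using Fermat: 11^{40} ≡ 1 (mod 41). 316 ≡ 36 (mod 40). So 11^{316} ≡ 11^{36} ≡ 31 (mod 41)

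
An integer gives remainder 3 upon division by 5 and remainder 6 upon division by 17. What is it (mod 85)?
M = 5 × 17 = 85. M₁ = 17, y₁ ≡ 3 (mod 5). M₂ = 5, y₂ ≡ 7 (mod 17). z = 3×17×3 + 6×5×7 ≡ 23 (mod 85). The smallest positive such number is 23.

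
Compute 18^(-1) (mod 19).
18^(-1) ≡ 18 (mod 19). Verification: 18 × 18 = 324 ≡ 1 (mod 19)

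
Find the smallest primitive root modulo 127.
p - 1 = 126 has prime divisors 2, 3, 7. h is a primitive root mod 127 iff h^(126/q) ≢ 1 (mod 127) for each such q.
h = 2: 2^63 ≡ 1, 2^42 ≡ 1, 2^18 ≡ 16 (mod 127); 2^63 ≡ 1, so not a primitive root.
h = 3: 3^63 ≡ 126, 3^42 ≡ 107, 3^18 ≡ 4 (mod 127); none is 1, so 3 has order 126 and is a primitive root.
The smallest primitive root mod 127 is g = 3.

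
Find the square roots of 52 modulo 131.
The square roots of 52 mod 131 are 107 and 24. Verify: 107² = 11449 ≡ 52 (mod 131)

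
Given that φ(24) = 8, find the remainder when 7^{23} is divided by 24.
By Euler: 7^{8} ≡ 1 (mod 24) since gcd(7, 24) = 1. 23 = 2×8 + 7. So 7^{23} ≡ 7^{7} ≡ 7 (mod 24)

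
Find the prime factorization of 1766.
2 × 883

Divide by primes starting from smallest:
1766 ÷ 2 = 883
883 ÷ 883 = 1

1766 = 2 × 883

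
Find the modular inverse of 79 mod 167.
79^(-1) ≡ 74 (mod 167). Verification: 79 × 74 = 5846 ≡ 1 (mod 167)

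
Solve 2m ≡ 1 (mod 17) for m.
2^(-1) ≡ 9 (mod 17). Verification: 2 × 9 = 18 ≡ 1 (mod 17)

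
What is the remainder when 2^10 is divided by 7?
10 = 8 + 2 (binary 1010). Repeated squaring mod 7: 2^1 ≡ 2; 2^2 ≡ 2² = 4 ≡ 4; 2^4 ≡ 4² = 16 ≡ 2; 2^8 ≡ 2² = 4 ≡ 4. Multiply: 2^10 = 2^8 × 2^2 ≡ 4 × 4 (mod 7): 4 × 4 = 16 ≡ 2. So 2^10 ≡ 2 (mod 7).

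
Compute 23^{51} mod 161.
92

Using successive squaring:
Binary expansion of 51: 110011
Powers of 23 mod 161 (each is the square of the previous):
  23^1 ≡ 23 (mod 161)
  23^2 ≡ 23² = 529 ≡ 46 (mod 161)
  23^4 ≡ 46² = 2116 ≡ 23 (mod 161)
  23^8 ≡ 23² = 529 ≡ 46 (mod 161)
  23^16 ≡ 46² = 2116 ≡ 23 (mod 161)
  23^32 ≡ 23² = 529 ≡ 46 (mod 161)
51 = 32 + 16 + 2 + 1, so 23^51 = 23^32 × 23^16 × 23^2 × 23^1 ≡ 46 × 23 × 46 × 23 (mod 161)
Multiplying step by step:
  46 × 23 = 1058 ≡ 92 (mod 161)
  92 × 46 = 4232 ≡ 46 (mod 161)
  46 × 23 = 1058 ≡ 92 (mod 161)
Result: 23^51 ≡ 92 (mod 161)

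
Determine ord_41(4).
Powers of 4 mod 41: 4^1≡4, 4^2≡16, 4^3≡23, 4^4≡10, 4^5≡40, 4^6≡37, 4^7≡25, 4^8≡18, 4^9≡31, 4^10≡1. Order = 10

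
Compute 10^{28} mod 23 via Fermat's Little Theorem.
6

By Fermat's Little Theorem, a^(p-1) ≡ 1 (mod p) for prime p and gcd(a, p) = 1
Here p = 23, so 10^22 ≡ 1 (mod 23)
We can reduce the exponent: 28 mod 22 = 6
So 10^28 ≡ 10^6 (mod 23)
Computing: 10^6 mod 23 = 6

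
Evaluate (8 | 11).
(8/11) = 8^{5} mod 11 = -1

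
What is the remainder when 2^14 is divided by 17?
Using repeated squaring. 14 = 8 + 4 + 2 (binary 1110). Repeated squaring mod 17: 2^1 ≡ 2; 2^2 ≡ 2² = 4 ≡ 4; 2^4 ≡ 4² = 16 ≡ 16; 2^8 ≡ 16² = 256 ≡ 1. Multiply: 2^14 = 2^8 × 2^4 × 2^2 ≡ 1 × 16 × 4 (mod 17): 1 × 16 = 16 ≡ 16; 16 × 4 = 64 ≡ 13. So 2^14 ≡ 13 (mod 17).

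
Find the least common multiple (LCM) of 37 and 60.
2220

First find GCD(37, 60) using the Euclidean algorithm:
37 = 0 × 60 + 37
60 = 1 × 37 + 23
37 = 1 × 23 + 14
23 = 1 × 14 + 9
14 = 1 × 9 + 5
9 = 1 × 5 + 4
5 = 1 × 4 + 1
4 = 4 × 1 + 0
GCD(37, 60) = 1

LCM formula: LCM(a, b) = (a × b) / GCD(a, b)
LCM(37, 60) = (37 × 60) / 1
LCM(37, 60) = 2220 / 1
LCM(37, 60) = 2220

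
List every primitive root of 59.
Primitive roots mod 59: {2, 6, 8, 10, 11, 13, 14, 18, 23, 24, 30, 31, 32, 33, 34, 37, 38, 39, 40, 42, 43, 44, 47, 50, 52, 54, 55, 56}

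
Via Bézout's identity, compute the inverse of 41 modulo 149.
Extended GCD: 41(40) + 149(-11) = 1. So 41^(-1) ≡ 40 ≡ 40 (mod 149). Verify: 41 × 40 = 1640 ≡ 1 (mod 149)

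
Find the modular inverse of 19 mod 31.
19^(-1) ≡ 18 (mod 31). Verification: 19 × 18 = 342 ≡ 1 (mod 31)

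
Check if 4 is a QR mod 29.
By Euler's criterion: 4^{14} ≡ 1 (mod 29). Since this equals 1, 4 is a QR.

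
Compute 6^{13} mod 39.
6

Using successive squaring:
Binary expansion of 13: 1101
Powers of 6 mod 39 (each is the square of the previous):
  6^1 ≡ 6 (mod 39)
  6^2 ≡ 6² = 36 ≡ 36 (mod 39)
  6^4 ≡ 36² = 1296 ≡ 9 (mod 39)
  6^8 ≡ 9² = 81 ≡ 3 (mod 39)
13 = 8 + 4 + 1, so 6^13 = 6^8 × 6^4 × 6^1 ≡ 3 × 9 × 6 (mod 39)
Multiplying step by step:
  3 × 9 = 27 ≡ 27 (mod 39)
  27 × 6 = 162 ≡ 6 (mod 39)
Result: 6^13 ≡ 6 (mod 39)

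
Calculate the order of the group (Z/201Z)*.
132

Prime factorization: 201 = 3 × 67
Using the formula φ(n) = n × Π(1 - 1/p) for each prime factor p:
φ(201) = 201 × (1 - 1/3) × (1 - 1/67)
φ(201) = 132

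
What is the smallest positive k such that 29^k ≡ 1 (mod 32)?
Powers of 29 mod 32: 29^1≡29, 29^2≡9, 29^3≡5, 29^4≡17, 29^5≡13, 29^6≡25, 29^7≡21, 29^8≡1. Order = 8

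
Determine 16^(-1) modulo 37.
16^(-1) ≡ 7 (mod 37). Verification: 16 × 7 = 112 ≡ 1 (mod 37)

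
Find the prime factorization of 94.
2 × 47

Divide by primes starting from smallest:
94 ÷ 2 = 47
47 ÷ 47 = 1

94 = 2 × 47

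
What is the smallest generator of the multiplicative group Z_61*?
p - 1 = 60 has prime divisors 2, 3, 5. h is a primitive root mod 61 iff h^(60/q) ≢ 1 (mod 61) for each such q.
h = 2: 2^30 ≡ 60, 2^20 ≡ 47, 2^12 ≡ 9 (mod 61); none is 1, so 2 has order 60 and is a primitive root.
The smallest primitive root mod 61 is g = 2.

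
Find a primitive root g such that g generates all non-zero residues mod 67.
p - 1 = 66 has prime divisors 2, 3, 11. h is a primitive root mod 67 iff h^(66/q) ≢ 1 (mod 67) for each such q.
h = 2: 2^33 ≡ 66, 2^22 ≡ 37, 2^6 ≡ 64 (mod 67); none is 1, so 2 has order 66 and is a primitive root.
The smallest primitive root mod 67 is g = 2.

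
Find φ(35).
24

Prime factorization: 35 = 5 × 7
Using the formula φ(n) = n × Π(1 - 1/p) for each prime factor p:
φ(35) = 35 × (1 - 1/5) × (1 - 1/7)
φ(35) = 24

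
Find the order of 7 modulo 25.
Powers of 7 mod 25: 7^1≡7, 7^2≡24, 7^3≡18, 7^4≡1. Order = 4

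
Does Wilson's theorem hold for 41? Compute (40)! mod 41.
(40)! mod 41 = 40. Since this equals -1 (mod 41), Wilson confirms 41 is prime.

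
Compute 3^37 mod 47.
Using repeated squaring. 37 = 32 + 4 + 1 (binary 100101). Repeated squaring mod 47: 3^1 ≡ 3; 3^2 ≡ 3² = 9 ≡ 9; 3^4 ≡ 9² = 81 ≡ 34; 3^8 ≡ 34² = 1156 ≡ 28; 3^16 ≡ 28² = 784 ≡ 32; 3^32 ≡ 32² = 1024 ≡ 37. Multiply: 3^37 = 3^32 × 3^4 × 3^1 ≡ 37 × 34 × 3 (mod 47): 37 × 34 = 1258 ≡ 36; 36 × 3 = 108 ≡ 14. So 3^37 ≡ 14 (mod 47).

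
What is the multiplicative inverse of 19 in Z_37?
19^(-1) ≡ 2 (mod 37). Verification: 19 × 2 = 38 ≡ 1 (mod 37)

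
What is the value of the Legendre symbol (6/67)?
(6/67) = 6^{33} mod 67 = 1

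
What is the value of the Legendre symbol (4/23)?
(4/23) = 4^{11} mod 23 = 1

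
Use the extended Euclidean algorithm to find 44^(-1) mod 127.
Extended GCD: 44(26) + 127(-9) = 1. So 44^(-1) ≡ 26 ≡ 26 (mod 127). Verify: 44 × 26 = 1144 ≡ 1 (mod 127)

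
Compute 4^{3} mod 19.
7

Using successive squaring:
Binary expansion of 3: 11
Powers of 4 mod 19 (each is the square of the previous):
  4^1 ≡ 4 (mod 19)
  4^2 ≡ 4² = 16 ≡ 16 (mod 19)
3 = 2 + 1, so 4^3 = 4^2 × 4^1 ≡ 16 × 4 (mod 19)
Multiplying step by step:
  16 × 4 = 64 ≡ 7 (mod 19)
Result: 4^3 ≡ 7 (mod 19)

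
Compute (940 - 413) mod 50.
27

(940 - 413) = 527
527 mod 50 = 27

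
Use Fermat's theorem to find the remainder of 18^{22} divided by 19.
1

By Fermat's Little Theorem, a^(p-1) ≡ 1 (mod p) for prime p and gcd(a, p) = 1
Here p = 19, so 18^18 ≡ 1 (mod 19)
We can reduce the exponent: 22 mod 18 = 4
So 18^22 ≡ 18^4 (mod 19)
Computing: 18^4 mod 19 = 1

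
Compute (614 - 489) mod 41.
2

(614 - 489) = 125
125 mod 41 = 2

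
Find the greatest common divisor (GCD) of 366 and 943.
1

Using the Euclidean algorithm:
366 = 0 × 943 + 366
943 = 2 × 366 + 211
366 = 1 × 211 + 155
211 = 1 × 155 + 56
155 = 2 × 56 + 43
56 = 1 × 43 + 13
43 = 3 × 13 + 4
13 = 3 × 4 + 1
4 = 4 × 1 + 0

GCD(366, 943) = 1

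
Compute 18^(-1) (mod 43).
18^(-1) ≡ 12 (mod 43). Verification: 18 × 12 = 216 ≡ 1 (mod 43)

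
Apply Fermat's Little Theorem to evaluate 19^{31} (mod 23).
10

By Fermat's Little Theorem, a^(p-1) ≡ 1 (mod p) for prime p and gcd(a, p) = 1
Here p = 23, so 19^22 ≡ 1 (mod 23)
We can reduce the exponent: 31 mod 22 = 9
So 19^31 ≡ 19^9 (mod 23)
Computing: 19^9 mod 23 = 10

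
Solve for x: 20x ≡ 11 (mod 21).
10

Since gcd(20, 21) = 1 divides 11, a solution exists.
Multiply both sides by the inverse of 20 mod 21:
  20^(-1) mod 21 = 20
  x ≡ 20 × 11 ≡ 220 ≡ 10 (mod 21)
Verification: 20 × 10 = 200 = 9 × 21 + 11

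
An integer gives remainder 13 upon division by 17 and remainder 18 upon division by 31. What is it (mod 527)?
M = 17 × 31 = 527. M₁ = 31, y₁ ≡ 11 (mod 17). M₂ = 17, y₂ ≡ 11 (mod 31). k = 13×31×11 + 18×17×11 ≡ 421 (mod 527). The smallest positive such number is 421.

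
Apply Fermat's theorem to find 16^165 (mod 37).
By Fermat: 16^{36} ≡ 1 (mod 37). 165 = 4×36 + 21. So 16^{165} ≡ 16^{21} ≡ 26 (mod 37)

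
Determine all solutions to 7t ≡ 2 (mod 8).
6

Since gcd(7, 8) = 1 divides 2, a solution exists.
Multiply both sides by the inverse of 7 mod 8:
  7^(-1) mod 8 = 7
  x ≡ 7 × 2 ≡ 14 ≡ 6 (mod 8)
Verification: 7 × 6 = 42 = 5 × 8 + 2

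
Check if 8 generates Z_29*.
p - 1 = 28 has prime divisors 2, 7. Check 8^(28/q) mod 29 for each: 8^(28/2) = 8^14 ≡ 28, 8^(28/7) = 8^4 ≡ 7 (mod 29). None of these is 1, so 8 has order 28 = φ(29), so it is a primitive root mod 29.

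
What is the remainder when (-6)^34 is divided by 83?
Using repeated squaring. (-6) ≡ 77 (mod 83). 34 = 32 + 2 (binary 100010). Repeated squaring mod 83: 77^1 ≡ 77; 77^2 ≡ 77² = 5929 ≡ 36; 77^4 ≡ 36² = 1296 ≡ 51; 77^8 ≡ 51² = 2601 ≡ 28; 77^16 ≡ 28² = 784 ≡ 37; 77^32 ≡ 37² = 1369 ≡ 41. Multiply: (-6)^34 ≡ 77^32 × 77^2 ≡ 41 × 36 (mod 83): 41 × 36 = 1476 ≡ 65. So (-6)^34 ≡ 65 (mod 83).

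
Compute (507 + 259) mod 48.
46

(507 + 259) = 766
766 mod 48 = 46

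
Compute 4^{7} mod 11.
5

Using successive squaring:
Binary expansion of 7: 111
Powers of 4 mod 11 (each is the square of the previous):
  4^1 ≡ 4 (mod 11)
  4^2 ≡ 4² = 16 ≡ 5 (mod 11)
  4^4 ≡ 5² = 25 ≡ 3 (mod 11)
7 = 4 + 2 + 1, so 4^7 = 4^4 × 4^2 × 4^1 ≡ 3 × 5 × 4 (mod 11)
Multiplying step by step:
  3 × 5 = 15 ≡ 4 (mod 11)
  4 × 4 = 16 ≡ 5 (mod 11)
Result: 4^7 ≡ 5 (mod 11)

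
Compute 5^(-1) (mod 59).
5^(-1) ≡ 12 (mod 59). Verification: 5 × 12 = 60 ≡ 1 (mod 59)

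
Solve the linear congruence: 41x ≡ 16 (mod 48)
32

Since gcd(41, 48) = 1 divides 16, a solution exists.
Multiply both sides by the inverse of 41 mod 48:
  41^(-1) mod 48 = 41
  x ≡ 41 × 16 ≡ 656 ≡ 32 (mod 48)
Verification: 41 × 32 = 1312 = 27 × 48 + 16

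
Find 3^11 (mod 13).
Using repeated squaring. 11 = 8 + 2 + 1 (binary 1011). Repeated squaring mod 13: 3^1 ≡ 3; 3^2 ≡ 3² = 9 ≡ 9; 3^4 ≡ 9² = 81 ≡ 3; 3^8 ≡ 3² = 9 ≡ 9. Multiply: 3^11 = 3^8 × 3^2 × 3^1 ≡ 9 × 9 × 3 (mod 13): 9 × 9 = 81 ≡ 3; 3 × 3 = 9 ≡ 9. So 3^11 ≡ 9 (mod 13).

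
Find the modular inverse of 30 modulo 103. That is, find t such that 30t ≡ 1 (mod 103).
79

Using Extended Euclidean Algorithm:
gcd(30, 103) = 1
Bezout coefficients: 30 × -24 + 103 × 7 = 1
So 30 × -24 ≡ 1 (mod 103)
The inverse is -24 mod 103 = 79
Verification: 30 × 79 = 2370 = 23 × 103 + 1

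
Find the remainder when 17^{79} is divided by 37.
By Fermat: 17^{36} ≡ 1 (mod 37). 79 = 2×36 + 7. So 17^{79} ≡ 17^{7} ≡ 15 (mod 37)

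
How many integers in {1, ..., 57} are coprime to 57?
36

Prime factorization: 57 = 3 × 19
Using the formula φ(n) = n × Π(1 - 1/p) for each prime factor p:
φ(57) = 57 × (1 - 1/3) × (1 - 1/19)
φ(57) = 36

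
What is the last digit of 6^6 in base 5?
6 ≡ 1 (mod 5). 6 = 4 + 2 (binary 110). Repeated squaring mod 5: 1^1 ≡ 1; 1^2 ≡ 1² = 1 ≡ 1; 1^4 ≡ 1² = 1 ≡ 1. Multiply: 6^6 ≡ 1^4 × 1^2 ≡ 1 × 1 (mod 5): 1 × 1 = 1 ≡ 1. So 6^6 ≡ 1 (mod 5).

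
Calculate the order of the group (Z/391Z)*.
352

Prime factorization: 391 = 17 × 23
Using the formula φ(n) = n × Π(1 - 1/p) for each prime factor p:
φ(391) = 391 × (1 - 1/17) × (1 - 1/23)
φ(391) = 352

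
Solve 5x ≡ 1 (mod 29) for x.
5^(-1) ≡ 6 (mod 29). Verification: 5 × 6 = 30 ≡ 1 (mod 29)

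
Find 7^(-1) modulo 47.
27

Using Extended Euclidean Algorithm:
gcd(7, 47) = 1
Bezout coefficients: 7 × -20 + 47 × 3 = 1
So 7 × -20 ≡ 1 (mod 47)
The inverse is -20 mod 47 = 27
Verification: 7 × 27 = 189 = 4 × 47 + 1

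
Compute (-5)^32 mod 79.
Using repeated squaring. (-5) ≡ 74 (mod 79). 32 = 32 (binary 100000). Repeated squaring mod 79: 74^1 ≡ 74; 74^2 ≡ 74² = 5476 ≡ 25; 74^4 ≡ 25² = 625 ≡ 72; 74^8 ≡ 72² = 5184 ≡ 49; 74^16 ≡ 49² = 2401 ≡ 31; 74^32 ≡ 31² = 961 ≡ 13. So (-5)^32 ≡ 13 (mod 79).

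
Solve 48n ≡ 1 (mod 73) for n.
48^(-1) ≡ 35 (mod 73). Verification: 48 × 35 = 1680 ≡ 1 (mod 73)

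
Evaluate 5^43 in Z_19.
Using Fermat: 5^{18} ≡ 1 (mod 19). 43 ≡ 7 (mod 18). So 5^{43} ≡ 5^{7} ≡ 16 (mod 19)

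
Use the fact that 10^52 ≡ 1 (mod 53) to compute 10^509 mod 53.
By Fermat: 10^{52} ≡ 1 (mod 53). 509 ≡ 41 (mod 52). So 10^{509} ≡ 10^{41} ≡ 47 (mod 53)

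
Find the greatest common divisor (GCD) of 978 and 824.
2

Using the Euclidean algorithm:
978 = 1 × 824 + 154
824 = 5 × 154 + 54
154 = 2 × 54 + 46
54 = 1 × 46 + 8
46 = 5 × 8 + 6
8 = 1 × 6 + 2
6 = 3 × 2 + 0

GCD(978, 824) = 2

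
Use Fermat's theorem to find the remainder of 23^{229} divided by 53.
23

By Fermat's Little Theorem, a^(p-1) ≡ 1 (mod p) for prime p and gcd(a, p) = 1
Here p = 53, so 23^52 ≡ 1 (mod 53)
We can reduce the exponent: 229 mod 52 = 21
So 23^229 ≡ 23^21 (mod 53)
Computing: 23^21 mod 53 = 23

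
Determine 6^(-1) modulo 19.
6^(-1) ≡ 16 (mod 19). Verification: 6 × 16 = 96 ≡ 1 (mod 19)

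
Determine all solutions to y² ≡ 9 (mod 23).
The square roots of 9 mod 23 are 3 and 20. Verify: 3² = 9 ≡ 9 (mod 23)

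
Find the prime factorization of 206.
2 × 103

Divide by primes starting from smallest:
206 ÷ 2 = 103
103 ÷ 103 = 1

206 = 2 × 103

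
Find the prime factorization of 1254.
2 × 3 × 11 × 19

Divide by primes starting from smallest:
1254 ÷ 2 = 627
627 ÷ 3 = 209
209 ÷ 11 = 19
19 ÷ 19 = 1

1254 = 2 × 3 × 11 × 19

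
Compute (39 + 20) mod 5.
4

(39 + 20) = 59
59 mod 5 = 4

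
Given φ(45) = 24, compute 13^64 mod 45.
By Euler: 13^{24} ≡ 1 (mod 45) since gcd(13, 45) = 1. 64 = 2×24 + 16. So 13^{64} ≡ 13^{16} ≡ 31 (mod 45)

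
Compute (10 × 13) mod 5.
0

(10 × 13) = 130
130 mod 5 = 0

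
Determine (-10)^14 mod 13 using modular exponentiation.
Using Fermat: (-10)^{12} ≡ 1 (mod 13). 14 ≡ 2 (mod 12). So (-10)^{14} ≡ (-10)^{2} ≡ 9 (mod 13)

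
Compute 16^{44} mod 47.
9

Using successive squaring:
Binary expansion of 44: 101100
Powers of 16 mod 47 (each is the square of the previous):
  16^1 ≡ 16 (mod 47)
  16^2 ≡ 16² = 256 ≡ 21 (mod 47)
  16^4 ≡ 21² = 441 ≡ 18 (mod 47)
  16^8 ≡ 18² = 324 ≡ 42 (mod 47)
  16^16 ≡ 42² = 1764 ≡ 25 (mod 47)
  16^32 ≡ 25² = 625 ≡ 14 (mod 47)
44 = 32 + 8 + 4, so 16^44 = 16^32 × 16^8 × 16^4 ≡ 14 × 42 × 18 (mod 47)
Multiplying step by step:
  14 × 42 = 588 ≡ 24 (mod 47)
  24 × 18 = 432 ≡ 9 (mod 47)
Result: 16^44 ≡ 9 (mod 47)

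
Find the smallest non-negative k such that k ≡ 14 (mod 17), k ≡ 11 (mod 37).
48

Using the Chinese Remainder Theorem:
M = product of moduli = 629
For equation 1: M_1 = 37, 37 ≡ 3 (mod 17), inverse of 37 mod 17 is 6 (check: 3 × 6 = 18 ≡ 1 (mod 17))
For equation 2: M_2 = 17, 17 ≡ 17 (mod 37), inverse of 17 mod 37 is 24 (check: 17 × 24 = 408 ≡ 1 (mod 37))
Combine: k ≡ Σ r_i×M_i×(M_i⁻¹ mod m_i) = 14×37×6 + 11×17×24 = 3108 + 4488 = 7596
7596 mod 629 = 48
k ≡ 48 (mod 629)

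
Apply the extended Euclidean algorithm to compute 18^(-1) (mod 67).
Extended GCD: 18(-26) + 67(7) = 1. So 18^(-1) ≡ 41 ≡ 41 (mod 67). Verify: 18 × 41 = 738 ≡ 1 (mod 67)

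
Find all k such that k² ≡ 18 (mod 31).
The square roots of 18 mod 31 are 7 and 24. Verify: 7² = 49 ≡ 18 (mod 31)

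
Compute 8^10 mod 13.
10 = 8 + 2 (binary 1010). Repeated squaring mod 13: 8^1 ≡ 8; 8^2 ≡ 8² = 64 ≡ 12; 8^4 ≡ 12² = 144 ≡ 1; 8^8 ≡ 1² = 1 ≡ 1. Multiply: 8^10 = 8^8 × 8^2 ≡ 1 × 12 (mod 13): 1 × 12 = 12 ≡ 12. So 8^10 ≡ 12 (mod 13).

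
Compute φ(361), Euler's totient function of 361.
342

Prime factorization: 361 = 19^2
Using the formula φ(n) = n × Π(1 - 1/p) for each prime factor p:
φ(361) = 361 × (1 - 1/19)
φ(361) = 342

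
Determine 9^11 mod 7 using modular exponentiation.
Using Fermat: 9^{6} ≡ 1 (mod 7). 11 ≡ 5 (mod 6). So 9^{11} ≡ 9^{5} ≡ 4 (mod 7)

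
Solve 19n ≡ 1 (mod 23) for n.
17

Using Extended Euclidean Algorithm:
gcd(19, 23) = 1
Bezout coefficients: 19 × -6 + 23 × 5 = 1
So 19 × -6 ≡ 1 (mod 23)
The inverse is -6 mod 23 = 17
Verification: 19 × 17 = 323 = 14 × 23 + 1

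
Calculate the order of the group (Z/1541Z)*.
1452

Prime factorization: 1541 = 23 × 67
Using the formula φ(n) = n × Π(1 - 1/p) for each prime factor p:
φ(1541) = 1541 × (1 - 1/23) × (1 - 1/67)
φ(1541) = 1452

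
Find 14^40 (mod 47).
Using repeated squaring. 40 = 32 + 8 (binary 101000). Repeated squaring mod 47: 14^1 ≡ 14; 14^2 ≡ 14² = 196 ≡ 8; 14^4 ≡ 8² = 64 ≡ 17; 14^8 ≡ 17² = 289 ≡ 7; 14^16 ≡ 7² = 49 ≡ 2; 14^32 ≡ 2² = 4 ≡ 4. Multiply: 14^40 = 14^32 × 14^8 ≡ 4 × 7 (mod 47): 4 × 7 = 28 ≡ 28. So 14^40 ≡ 28 (mod 47).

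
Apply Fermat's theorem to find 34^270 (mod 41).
By Fermat: 34^{40} ≡ 1 (mod 41). 270 = 6×40 + 30. So 34^{270} ≡ 34^{30} ≡ 32 (mod 41)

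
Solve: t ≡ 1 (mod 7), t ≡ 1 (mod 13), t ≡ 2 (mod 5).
M = 7 × 13 × 5 = 455. M₁ = 65, y₁ ≡ 4 (mod 7). M₂ = 35, y₂ ≡ 3 (mod 13). M₃ = 91, y₃ ≡ 1 (mod 5). t = 1×65×4 + 1×35×3 + 2×91×1 ≡ 92 (mod 455)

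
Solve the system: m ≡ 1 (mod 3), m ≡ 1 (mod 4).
M = 3 × 4 = 12. M₁ = 4, y₁ ≡ 1 (mod 3). M₂ = 3, y₂ ≡ 3 (mod 4). m = 1×4×1 + 1×3×3 ≡ 1 (mod 12)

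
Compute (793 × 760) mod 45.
40

(793 × 760) = 602680
602680 mod 45 = 40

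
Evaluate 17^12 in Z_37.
Using repeated squaring. 12 = 8 + 4 (binary 1100). Repeated squaring mod 37: 17^1 ≡ 17; 17^2 ≡ 17² = 289 ≡ 30; 17^4 ≡ 30² = 900 ≡ 12; 17^8 ≡ 12² = 144 ≡ 33. Multiply: 17^12 = 17^8 × 17^4 ≡ 33 × 12 (mod 37): 33 × 12 = 396 ≡ 26. So 17^12 ≡ 26 (mod 37).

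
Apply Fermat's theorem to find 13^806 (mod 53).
By Fermat: 13^{52} ≡ 1 (mod 53). 806 ≡ 26 (mod 52). So 13^{806} ≡ 13^{26} ≡ 1 (mod 53)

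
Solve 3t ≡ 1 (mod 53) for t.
18

Using Extended Euclidean Algorithm:
gcd(3, 53) = 1
Bezout coefficients: 3 × 18 + 53 × -1 = 1
So 3 × 18 ≡ 1 (mod 53)
The inverse is 18 mod 53 = 18
Verification: 3 × 18 = 54 = 1 × 53 + 1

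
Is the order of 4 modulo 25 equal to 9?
No, the actual order is 10, not 9.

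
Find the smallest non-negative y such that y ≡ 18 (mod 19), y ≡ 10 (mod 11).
208

Using the Chinese Remainder Theorem:
M = product of moduli = 209
For equation 1: M_1 = 11, 11 ≡ 11 (mod 19), inverse of 11 mod 19 is 7 (check: 11 × 7 = 77 ≡ 1 (mod 19))
For equation 2: M_2 = 19, 19 ≡ 8 (mod 11), inverse of 19 mod 11 is 7 (check: 8 × 7 = 56 ≡ 1 (mod 11))
Combine: y ≡ Σ r_i×M_i×(M_i⁻¹ mod m_i) = 18×11×7 + 10×19×7 = 1386 + 1330 = 2716
2716 mod 209 = 208
y ≡ 208 (mod 209)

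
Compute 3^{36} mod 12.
9

Using successive squaring:
Binary expansion of 36: 100100
Powers of 3 mod 12 (each is the square of the previous):
  3^1 ≡ 3 (mod 12)
  3^2 ≡ 3² = 9 ≡ 9 (mod 12)
  3^4 ≡ 9² = 81 ≡ 9 (mod 12)
  3^8 ≡ 9² = 81 ≡ 9 (mod 12)
  3^16 ≡ 9² = 81 ≡ 9 (mod 12)
  3^32 ≡ 9² = 81 ≡ 9 (mod 12)
36 = 32 + 4, so 3^36 = 3^32 × 3^4 ≡ 9 × 9 (mod 12)
Multiplying step by step:
  9 × 9 = 81 ≡ 9 (mod 12)
Result: 3^36 ≡ 9 (mod 12)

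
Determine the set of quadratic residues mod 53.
QRs mod 53: {1, 4, 6, 7, 9, 10, 11, 13, 15, 16, 17, 24, 25, 28, 29, 36, 37, 38, 40, 42, 43, 44, 46, 47, 49, 52}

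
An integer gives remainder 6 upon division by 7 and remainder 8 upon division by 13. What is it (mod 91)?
M = 7 × 13 = 91. M₁ = 13, y₁ ≡ 6 (mod 7). M₂ = 7, y₂ ≡ 2 (mod 13). z = 6×13×6 + 8×7×2 ≡ 34 (mod 91). The smallest positive such number is 34.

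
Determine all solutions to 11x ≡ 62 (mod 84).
82

Since gcd(11, 84) = 1 divides 62, a solution exists.
Multiply both sides by the inverse of 11 mod 84:
  11^(-1) mod 84 = 23
  x ≡ 23 × 62 ≡ 1426 ≡ 82 (mod 84)
Verification: 11 × 82 = 902 = 10 × 84 + 62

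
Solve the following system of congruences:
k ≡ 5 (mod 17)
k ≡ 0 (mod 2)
22

Using the Chinese Remainder Theorem:
M = product of moduli = 34
For equation 1: M_1 = 2, 2 ≡ 2 (mod 17), inverse of 2 mod 17 is 9 (check: 2 × 9 = 18 ≡ 1 (mod 17))
For equation 2: M_2 = 17, 17 ≡ 1 (mod 2), inverse of 17 mod 2 is 1 (check: 1 × 1 = 1 ≡ 1 (mod 2))
Combine: k ≡ Σ r_i×M_i×(M_i⁻¹ mod m_i) = 5×2×9 + 0×17×1 = 90 + 0 = 90
90 mod 34 = 22
k ≡ 22 (mod 34)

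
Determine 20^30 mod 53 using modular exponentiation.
Using repeated squaring. 30 = 16 + 8 + 4 + 2 (binary 11110). Repeated squaring mod 53: 20^1 ≡ 20; 20^2 ≡ 20² = 400 ≡ 29; 20^4 ≡ 29² = 841 ≡ 46; 20^8 ≡ 46² = 2116 ≡ 49; 20^16 ≡ 49² = 2401 ≡ 16. Multiply: 20^30 = 20^16 × 20^8 × 20^4 × 20^2 ≡ 16 × 49 × 46 × 29 (mod 53): 16 × 49 = 784 ≡ 42; 42 × 46 = 1932 ≡ 24; 24 × 29 = 696 ≡ 7. So 20^30 ≡ 7 (mod 53).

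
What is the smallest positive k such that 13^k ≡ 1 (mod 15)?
Powers of 13 mod 15: 13^1≡13, 13^2≡4, 13^3≡7, 13^4≡1. Order = 4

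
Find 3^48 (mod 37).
Using Fermat: 3^{36} ≡ 1 (mod 37). 48 ≡ 12 (mod 36). So 3^{48} ≡ 3^{12} ≡ 10 (mod 37)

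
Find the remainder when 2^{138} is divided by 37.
By Fermat: 2^{36} ≡ 1 (mod 37). 138 = 3×36 + 30. So 2^{138} ≡ 2^{30} ≡ 11 (mod 37)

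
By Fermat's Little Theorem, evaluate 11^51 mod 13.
By Fermat: 11^{12} ≡ 1 (mod 13). 51 = 4×12 + 3. So 11^{51} ≡ 11^{3} ≡ 5 (mod 13)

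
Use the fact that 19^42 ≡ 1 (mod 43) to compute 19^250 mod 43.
By Fermat: 19^{42} ≡ 1 (mod 43). 250 = 5×42 + 40. So 19^{250} ≡ 19^{40} ≡ 38 (mod 43)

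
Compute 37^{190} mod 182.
23

Using successive squaring:
Binary expansion of 190: 10111110
Powers of 37 mod 182 (each is the square of the previous):
  37^1 ≡ 37 (mod 182)
  37^2 ≡ 37² = 1369 ≡ 95 (mod 182)
  37^4 ≡ 95² = 9025 ≡ 107 (mod 182)
  37^8 ≡ 107² = 11449 ≡ 165 (mod 182)
  37^16 ≡ 165² = 27225 ≡ 107 (mod 182)
  37^32 ≡ 107² = 11449 ≡ 165 (mod 182)
  37^64 ≡ 165² = 27225 ≡ 107 (mod 182)
  37^128 ≡ 107² = 11449 ≡ 165 (mod 182)
190 = 128 + 32 + 16 + 8 + 4 + 2, so 37^190 = 37^128 × 37^32 × 37^16 × 37^8 × 37^4 × 37^2 ≡ 165 × 165 × 107 × 165 × 107 × 95 (mod 182)
Multiplying step by step:
  165 × 165 = 27225 ≡ 107 (mod 182)
  107 × 107 = 11449 ≡ 165 (mod 182)
  165 × 165 = 27225 ≡ 107 (mod 182)
  107 × 107 = 11449 ≡ 165 (mod 182)
  165 × 95 = 15675 ≡ 23 (mod 182)
Result: 37^190 ≡ 23 (mod 182)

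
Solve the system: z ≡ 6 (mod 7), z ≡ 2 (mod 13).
M = 7 × 13 = 91. M₁ = 13, y₁ ≡ 6 (mod 7). M₂ = 7, y₂ ≡ 2 (mod 13). z = 6×13×6 + 2×7×2 ≡ 41 (mod 91)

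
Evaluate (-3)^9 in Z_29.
(-3) ≡ 26 (mod 29). 9 = 8 + 1 (binary 1001). Repeated squaring mod 29: 26^1 ≡ 26; 26^2 ≡ 26² = 676 ≡ 9; 26^4 ≡ 9² = 81 ≡ 23; 26^8 ≡ 23² = 529 ≡ 7. Multiply: (-3)^9 ≡ 26^8 × 26^1 ≡ 7 × 26 (mod 29): 7 × 26 = 182 ≡ 8. So (-3)^9 ≡ 8 (mod 29).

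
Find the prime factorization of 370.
2 × 5 × 37

Divide by primes starting from smallest:
370 ÷ 2 = 185
185 ÷ 5 = 37
37 ÷ 37 = 1

370 = 2 × 5 × 37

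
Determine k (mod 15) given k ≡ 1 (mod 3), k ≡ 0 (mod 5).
10

Using the Chinese Remainder Theorem:
M = product of moduli = 15
For equation 1: M_1 = 5, 5 ≡ 2 (mod 3), inverse of 5 mod 3 is 2 (check: 2 × 2 = 4 ≡ 1 (mod 3))
For equation 2: M_2 = 3, 3 ≡ 3 (mod 5), inverse of 3 mod 5 is 2 (check: 3 × 2 = 6 ≡ 1 (mod 5))
Combine: k ≡ Σ r_i×M_i×(M_i⁻¹ mod m_i) = 1×5×2 + 0×3×2 = 10 + 0 = 10
10 mod 15 = 10
k ≡ 10 (mod 15)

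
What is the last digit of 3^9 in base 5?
9 = 8 + 1 (binary 1001). Repeated squaring mod 5: 3^1 ≡ 3; 3^2 ≡ 3² = 9 ≡ 4; 3^4 ≡ 4² = 16 ≡ 1; 3^8 ≡ 1² = 1 ≡ 1. Multiply: 3^9 = 3^8 × 3^1 ≡ 1 × 3 (mod 5): 1 × 3 = 3 ≡ 3. So 3^9 ≡ 3 (mod 5).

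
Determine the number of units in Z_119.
96

Prime factorization: 119 = 7 × 17
Using the formula φ(n) = n × Π(1 - 1/p) for each prime factor p:
φ(119) = 119 × (1 - 1/7) × (1 - 1/17)
φ(119) = 96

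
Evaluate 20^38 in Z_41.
Using repeated squaring. 38 = 32 + 4 + 2 (binary 100110). Repeated squaring mod 41: 20^1 ≡ 20; 20^2 ≡ 20² = 400 ≡ 31; 20^4 ≡ 31² = 961 ≡ 18; 20^8 ≡ 18² = 324 ≡ 37; 20^16 ≡ 37² = 1369 ≡ 16; 20^32 ≡ 16² = 256 ≡ 10. Multiply: 20^38 = 20^32 × 20^4 × 20^2 ≡ 10 × 18 × 31 (mod 41): 10 × 18 = 180 ≡ 16; 16 × 31 = 496 ≡ 4. So 20^38 ≡ 4 (mod 41).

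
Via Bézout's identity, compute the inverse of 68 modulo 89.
Extended GCD: 68(-17) + 89(13) = 1. So 68^(-1) ≡ 72 ≡ 72 (mod 89). Verify: 68 × 72 = 4896 ≡ 1 (mod 89)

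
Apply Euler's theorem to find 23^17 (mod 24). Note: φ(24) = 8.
By Euler: 23^{8} ≡ 1 (mod 24) since gcd(23, 24) = 1. 17 = 2×8 + 1. So 23^{17} ≡ 23^{1} ≡ 23 (mod 24)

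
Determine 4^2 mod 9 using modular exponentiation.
2 = 2 (binary 10). Repeated squaring mod 9: 4^1 ≡ 4; 4^2 ≡ 4² = 16 ≡ 7. So 4^2 ≡ 7 (mod 9).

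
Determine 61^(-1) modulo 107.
61^(-1) ≡ 100 (mod 107). Verification: 61 × 100 = 6100 ≡ 1 (mod 107)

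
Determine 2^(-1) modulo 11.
2^(-1) ≡ 6 (mod 11). Verification: 2 × 6 = 12 ≡ 1 (mod 11)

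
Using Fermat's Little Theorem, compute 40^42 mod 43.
By Fermat's Little Theorem, 40^{42} ≡ 1 (mod 43) since 43 is prime and gcd(40, 43) = 1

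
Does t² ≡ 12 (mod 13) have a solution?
By Euler's criterion: 12^{6} ≡ 1 (mod 13). Since this equals 1, 12 is a QR.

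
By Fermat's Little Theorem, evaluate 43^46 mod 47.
By Fermat's Little Theorem, 43^{46} ≡ 1 (mod 47) since 47 is prime and gcd(43, 47) = 1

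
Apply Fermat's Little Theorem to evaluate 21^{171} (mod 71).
65

By Fermat's Little Theorem, a^(p-1) ≡ 1 (mod p) for prime p and gcd(a, p) = 1
Here p = 71, so 21^70 ≡ 1 (mod 71)
We can reduce the exponent: 171 mod 70 = 31
So 21^171 ≡ 21^31 (mod 71)
Computing: 21^31 mod 71 = 65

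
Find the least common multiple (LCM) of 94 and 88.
4136

First find GCD(94, 88) using the Euclidean algorithm:
94 = 1 × 88 + 6
88 = 14 × 6 + 4
6 = 1 × 4 + 2
4 = 2 × 2 + 0
GCD(94, 88) = 2

LCM formula: LCM(a, b) = (a × b) / GCD(a, b)
LCM(94, 88) = (94 × 88) / 2
LCM(94, 88) = 8272 / 2
LCM(94, 88) = 4136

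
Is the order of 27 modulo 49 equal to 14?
Yes, ord_49(27) = 14.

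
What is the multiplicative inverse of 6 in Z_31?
26

Using Extended Euclidean Algorithm:
gcd(6, 31) = 1
Bezout coefficients: 6 × -5 + 31 × 1 = 1
So 6 × -5 ≡ 1 (mod 31)
The inverse is -5 mod 31 = 26
Verification: 6 × 26 = 156 = 5 × 31 + 1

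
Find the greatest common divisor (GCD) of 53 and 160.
1

Using the Euclidean algorithm:
53 = 0 × 160 + 53
160 = 3 × 53 + 1
53 = 53 × 1 + 0

GCD(53, 160) = 1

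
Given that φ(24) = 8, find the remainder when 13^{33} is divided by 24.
By Euler: 13^{8} ≡ 1 (mod 24) since gcd(13, 24) = 1. 33 = 4×8 + 1. So 13^{33} ≡ 13^{1} ≡ 13 (mod 24)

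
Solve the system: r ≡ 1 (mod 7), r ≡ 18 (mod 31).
M = 7 × 31 = 217. M₁ = 31, y₁ ≡ 5 (mod 7). M₂ = 7, y₂ ≡ 9 (mod 31). r = 1×31×5 + 18×7×9 ≡ 204 (mod 217)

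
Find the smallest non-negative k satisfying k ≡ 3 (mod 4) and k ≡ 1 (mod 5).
M = 4 × 5 = 20. M₁ = 5, y₁ ≡ 1 (mod 4). M₂ = 4, y₂ ≡ 4 (mod 5). k = 3×5×1 + 1×4×4 ≡ 11 (mod 20)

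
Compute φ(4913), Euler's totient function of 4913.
4624

Prime factorization: 4913 = 17^3
Using the formula φ(n) = n × Π(1 - 1/p) for each prime factor p:
φ(4913) = 4913 × (1 - 1/17)
φ(4913) = 4624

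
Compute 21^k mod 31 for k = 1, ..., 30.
g^1, g^2, ..., g^{30} mod 31: {21, 7, 23, 18, 6, 2, 11, 14, 15, 5, 12, 4, 22, 28, 30, 10, 24, 8, 13, 25, 29, 20, 17, 16, 26, 19, 27, 9, 3, 1}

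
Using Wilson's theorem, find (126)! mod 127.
By Wilson's theorem, (126)! ≡ -1 ≡ 126 (mod 127)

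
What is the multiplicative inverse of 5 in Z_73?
5^(-1) ≡ 44 (mod 73). Verification: 5 × 44 = 220 ≡ 1 (mod 73)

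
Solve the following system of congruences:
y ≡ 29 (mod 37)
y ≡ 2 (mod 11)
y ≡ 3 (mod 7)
1102

Using the Chinese Remainder Theorem:
M = product of moduli = 2849
For equation 1: M_1 = 77, 77 ≡ 3 (mod 37), inverse of 77 mod 37 is 25 (check: 3 × 25 = 75 ≡ 1 (mod 37))
For equation 2: M_2 = 259, 259 ≡ 6 (mod 11), inverse of 259 mod 11 is 2 (check: 6 × 2 = 12 ≡ 1 (mod 11))
For equation 3: M_3 = 407, 407 ≡ 1 (mod 7), inverse of 407 mod 7 is 1 (check: 1 × 1 = 1 ≡ 1 (mod 7))
Combine: y ≡ Σ r_i×M_i×(M_i⁻¹ mod m_i) = 29×77×25 + 2×259×2 + 3×407×1 = 55825 + 1036 + 1221 = 58082
58082 mod 2849 = 1102
y ≡ 1102 (mod 2849)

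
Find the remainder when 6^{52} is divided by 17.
By Fermat: 6^{16} ≡ 1 (mod 17). 52 = 3×16 + 4. So 6^{52} ≡ 6^{4} ≡ 4 (mod 17)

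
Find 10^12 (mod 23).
Using repeated squaring. 12 = 8 + 4 (binary 1100). Repeated squaring mod 23: 10^1 ≡ 10; 10^2 ≡ 10² = 100 ≡ 8; 10^4 ≡ 8² = 64 ≡ 18; 10^8 ≡ 18² = 324 ≡ 2. Multiply: 10^12 = 10^8 × 10^4 ≡ 2 × 18 (mod 23): 2 × 18 = 36 ≡ 13. So 10^12 ≡ 13 (mod 23).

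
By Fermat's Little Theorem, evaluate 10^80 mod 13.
By Fermat: 10^{12} ≡ 1 (mod 13). 80 = 6×12 + 8. So 10^{80} ≡ 10^{8} ≡ 9 (mod 13)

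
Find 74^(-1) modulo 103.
71

Using Extended Euclidean Algorithm:
gcd(74, 103) = 1
Bezout coefficients: 74 × -32 + 103 × 23 = 1
So 74 × -32 ≡ 1 (mod 103)
The inverse is -32 mod 103 = 71
Verification: 74 × 71 = 5254 = 51 × 103 + 1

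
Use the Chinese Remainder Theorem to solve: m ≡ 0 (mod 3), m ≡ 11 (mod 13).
M = 3 × 13 = 39. M₁ = 13, y₁ ≡ 1 (mod 3). M₂ = 3, y₂ ≡ 9 (mod 13). m = 0×13×1 + 11×3×9 ≡ 24 (mod 39)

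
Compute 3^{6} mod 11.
3

Using successive squaring:
Binary expansion of 6: 110
Powers of 3 mod 11 (each is the square of the previous):
  3^1 ≡ 3 (mod 11)
  3^2 ≡ 3² = 9 ≡ 9 (mod 11)
  3^4 ≡ 9² = 81 ≡ 4 (mod 11)
6 = 4 + 2, so 3^6 = 3^4 × 3^2 ≡ 4 × 9 (mod 11)
Multiplying step by step:
  4 × 9 = 36 ≡ 3 (mod 11)
Result: 3^6 ≡ 3 (mod 11)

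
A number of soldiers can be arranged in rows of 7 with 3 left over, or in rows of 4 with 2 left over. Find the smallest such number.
M = 7 × 4 = 28. M₁ = 4, y₁ ≡ 2 (mod 7). M₂ = 7, y₂ ≡ 3 (mod 4). z = 3×4×2 + 2×7×3 ≡ 10 (mod 28). The smallest positive such number is 10.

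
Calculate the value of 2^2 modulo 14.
2 = 2 (binary 10). Repeated squaring mod 14: 2^1 ≡ 2; 2^2 ≡ 2² = 4 ≡ 4. So 2^2 ≡ 4 (mod 14).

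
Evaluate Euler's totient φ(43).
42

Prime factorization: 43 = 43
Using the formula φ(n) = n × Π(1 - 1/p) for each prime factor p:
φ(43) = 43 × (1 - 1/43)
φ(43) = 42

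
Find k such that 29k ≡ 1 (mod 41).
29^(-1) ≡ 17 (mod 41). Verification: 29 × 17 = 493 ≡ 1 (mod 41)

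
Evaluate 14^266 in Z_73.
Using Fermat: 14^{72} ≡ 1 (mod 73). 266 ≡ 50 (mod 72). So 14^{266} ≡ 14^{50} ≡ 35 (mod 73)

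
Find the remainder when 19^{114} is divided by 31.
By Fermat: 19^{30} ≡ 1 (mod 31). 114 = 3×30 + 24. So 19^{114} ≡ 19^{24} ≡ 16 (mod 31)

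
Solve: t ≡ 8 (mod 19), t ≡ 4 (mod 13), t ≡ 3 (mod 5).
M = 19 × 13 × 5 = 1235. M₁ = 65, y₁ ≡ 12 (mod 19). M₂ = 95, y₂ ≡ 10 (mod 13). M₃ = 247, y₃ ≡ 3 (mod 5). t = 8×65×12 + 4×95×10 + 3×247×3 ≡ 1148 (mod 1235)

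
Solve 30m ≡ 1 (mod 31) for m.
30^(-1) ≡ 30 (mod 31). Verification: 30 × 30 = 900 ≡ 1 (mod 31)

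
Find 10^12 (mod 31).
Using repeated squaring. 12 = 8 + 4 (binary 1100). Repeated squaring mod 31: 10^1 ≡ 10; 10^2 ≡ 10² = 100 ≡ 7; 10^4 ≡ 7² = 49 ≡ 18; 10^8 ≡ 18² = 324 ≡ 14. Multiply: 10^12 = 10^8 × 10^4 ≡ 14 × 18 (mod 31): 14 × 18 = 252 ≡ 4. So 10^12 ≡ 4 (mod 31).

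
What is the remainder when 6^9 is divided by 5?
6 ≡ 1 (mod 5). 9 = 8 + 1 (binary 1001). Repeated squaring mod 5: 1^1 ≡ 1; 1^2 ≡ 1² = 1 ≡ 1; 1^4 ≡ 1² = 1 ≡ 1; 1^8 ≡ 1² = 1 ≡ 1. Multiply: 6^9 ≡ 1^8 × 1^1 ≡ 1 × 1 (mod 5): 1 × 1 = 1 ≡ 1. So 6^9 ≡ 1 (mod 5).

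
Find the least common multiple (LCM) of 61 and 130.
7930

First find GCD(61, 130) using the Euclidean algorithm:
61 = 0 × 130 + 61
130 = 2 × 61 + 8
61 = 7 × 8 + 5
8 = 1 × 5 + 3
5 = 1 × 3 + 2
3 = 1 × 2 + 1
2 = 2 × 1 + 0
GCD(61, 130) = 1

LCM formula: LCM(a, b) = (a × b) / GCD(a, b)
LCM(61, 130) = (61 × 130) / 1
LCM(61, 130) = 7930 / 1
LCM(61, 130) = 7930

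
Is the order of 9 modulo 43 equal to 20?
No, the actual order is 21, not 20.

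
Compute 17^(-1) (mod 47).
36

Using Extended Euclidean Algorithm:
gcd(17, 47) = 1
Bezout coefficients: 17 × -11 + 47 × 4 = 1
So 17 × -11 ≡ 1 (mod 47)
The inverse is -11 mod 47 = 36
Verification: 17 × 36 = 612 = 13 × 47 + 1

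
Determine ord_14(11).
Powers of 11 mod 14: 11^1≡11, 11^2≡9, 11^3≡1. Order = 3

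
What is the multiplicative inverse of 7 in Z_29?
25

Using Extended Euclidean Algorithm:
gcd(7, 29) = 1
Bezout coefficients: 7 × -4 + 29 × 1 = 1
So 7 × -4 ≡ 1 (mod 29)
The inverse is -4 mod 29 = 25
Verification: 7 × 25 = 175 = 6 × 29 + 1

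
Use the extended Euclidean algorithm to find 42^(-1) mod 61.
Extended GCD: 42(16) + 61(-11) = 1. So 42^(-1) ≡ 16 ≡ 16 (mod 61). Verify: 42 × 16 = 672 ≡ 1 (mod 61)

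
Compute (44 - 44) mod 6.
0

(44 - 44) = 0
0 mod 6 = 0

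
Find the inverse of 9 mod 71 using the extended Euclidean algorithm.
Extended GCD: 9(8) + 71(-1) = 1. So 9^(-1) ≡ 8 ≡ 8 (mod 71). Verify: 9 × 8 = 72 ≡ 1 (mod 71)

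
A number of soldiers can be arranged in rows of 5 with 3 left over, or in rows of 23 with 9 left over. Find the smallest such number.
M = 5 × 23 = 115. M₁ = 23, y₁ ≡ 2 (mod 5). M₂ = 5, y₂ ≡ 14 (mod 23). x = 3×23×2 + 9×5×14 ≡ 78 (mod 115). The smallest positive such number is 78.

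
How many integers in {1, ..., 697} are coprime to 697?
640

Prime factorization: 697 = 17 × 41
Using the formula φ(n) = n × Π(1 - 1/p) for each prime factor p:
φ(697) = 697 × (1 - 1/17) × (1 - 1/41)
φ(697) = 640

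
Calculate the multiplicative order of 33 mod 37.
Powers of 33 mod 37: 33^1≡33, 33^2≡16, 33^3≡10, 33^4≡34, 33^5≡12, 33^6≡26, 33^7≡7, 33^8≡9, 33^9≡1. Order = 9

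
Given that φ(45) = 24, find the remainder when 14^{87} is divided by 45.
By Euler: 14^{24} ≡ 1 (mod 45) since gcd(14, 45) = 1. 87 = 3×24 + 15. So 14^{87} ≡ 14^{15} ≡ 44 (mod 45)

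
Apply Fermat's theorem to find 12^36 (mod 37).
By Fermat's Little Theorem, 12^{36} ≡ 1 (mod 37) since 37 is prime and gcd(12, 37) = 1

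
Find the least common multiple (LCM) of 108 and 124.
3348

First find GCD(108, 124) using the Euclidean algorithm:
108 = 0 × 124 + 108
124 = 1 × 108 + 16
108 = 6 × 16 + 12
16 = 1 × 12 + 4
12 = 3 × 4 + 0
GCD(108, 124) = 4

LCM formula: LCM(a, b) = (a × b) / GCD(a, b)
LCM(108, 124) = (108 × 124) / 4
LCM(108, 124) = 13392 / 4
LCM(108, 124) = 3348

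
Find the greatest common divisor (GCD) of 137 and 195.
1

Using the Euclidean algorithm:
137 = 0 × 195 + 137
195 = 1 × 137 + 58
137 = 2 × 58 + 21
58 = 2 × 21 + 16
21 = 1 × 16 + 5
16 = 3 × 5 + 1
5 = 5 × 1 + 0

GCD(137, 195) = 1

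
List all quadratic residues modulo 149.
QRs mod 149: {1, 4, 5, 6, 7, 9, 16, 17, 19, 20, 22, 24, 25, 26, 28, 29, 30, 31, 33, 35, 36, 37, 39, 42, 45, 46, 47, 49, 53, 54, 61, 63, 64, 67, 68, 69, 73, 76, 80, 81, 82, 85, 86, 88, 95, 96, 100, 102, 103, 104, 107, 110, 112, 113, 114, 116, 118, 119, 120, 121, 123, 124, 125, 127, 129, 130, 132, 133, 140, 142, 143, 144, 145, 148}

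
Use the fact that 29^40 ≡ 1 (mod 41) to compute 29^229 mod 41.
By Fermat: 29^{40} ≡ 1 (mod 41). 229 = 5×40 + 29. So 29^{229} ≡ 29^{29} ≡ 11 (mod 41)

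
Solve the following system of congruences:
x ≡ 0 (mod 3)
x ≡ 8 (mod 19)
27

Using the Chinese Remainder Theorem:
M = product of moduli = 57
For equation 1: M_1 = 19, 19 ≡ 1 (mod 3), inverse of 19 mod 3 is 1 (check: 1 × 1 = 1 ≡ 1 (mod 3))
For equation 2: M_2 = 3, 3 ≡ 3 (mod 19), inverse of 3 mod 19 is 13 (check: 3 × 13 = 39 ≡ 1 (mod 19))
Combine: x ≡ Σ r_i×M_i×(M_i⁻¹ mod m_i) = 0×19×1 + 8×3×13 = 0 + 312 = 312
312 mod 57 = 27
x ≡ 27 (mod 57)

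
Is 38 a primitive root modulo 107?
Yes

To verify, check if 38^(106/q) ≢ 1 (mod 107) for each prime divisor q of 106
Divisors of 106 = 106: [1, 2, 53, 106]
  38^(106/2) = 38^53 ≡ 106 (mod 107)
  38^(106/53) = 38^2 ≡ 53 (mod 107)
Conclusion: 38 is a primitive root modulo 107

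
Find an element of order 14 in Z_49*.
6 has order 14 mod 49 since 6^{14} ≡ 1 (mod 49) and no smaller power works.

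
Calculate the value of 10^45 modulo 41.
Using Fermat: 10^{40} ≡ 1 (mod 41). 45 ≡ 5 (mod 40). So 10^{45} ≡ 10^{5} ≡ 1 (mod 41)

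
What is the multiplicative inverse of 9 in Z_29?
9^(-1) ≡ 13 (mod 29). Verification: 9 × 13 = 117 ≡ 1 (mod 29)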